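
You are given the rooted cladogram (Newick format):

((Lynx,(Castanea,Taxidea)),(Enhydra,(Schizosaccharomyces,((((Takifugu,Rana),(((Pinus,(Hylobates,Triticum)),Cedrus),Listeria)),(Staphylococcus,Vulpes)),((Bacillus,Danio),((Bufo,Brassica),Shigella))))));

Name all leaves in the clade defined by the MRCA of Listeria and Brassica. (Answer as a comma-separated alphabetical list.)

Bacillus, Brassica, Bufo, Cedrus, Danio, Hylobates, Listeria, Pinus, Rana, Shigella, Staphylococcus, Takifugu, Triticum, Vulpes

Tracing Listeria: it sits inside (((Pinus,(Hylobates,Triticum)),Cedrus),Listeria).
Tracing Brassica: it sits inside (Bufo,Brassica).
The smallest clade enclosing both is ((((Takifugu,Rana),(((Pinus,(Hylobates,Triticum)),Cedrus),Listeria)),(Staphylococcus,Vulpes)),((Bacillus,Danio),((Bufo,Brassica),Shigella))); the answer is its 14 terminal taxa in alphabetical order.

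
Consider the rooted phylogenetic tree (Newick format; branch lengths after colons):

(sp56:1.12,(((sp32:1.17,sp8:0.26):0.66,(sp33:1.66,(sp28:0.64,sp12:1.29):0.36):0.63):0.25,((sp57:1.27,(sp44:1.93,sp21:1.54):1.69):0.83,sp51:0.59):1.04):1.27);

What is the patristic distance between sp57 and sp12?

5.67

The path runs sp57 → … → MRCA → … → sp12; the MRCA is the node subtending (((sp32,sp8),(sp33,(sp28,sp12))),((sp57,(sp44,sp21)),sp51)).
Branch lengths along that path: 1.27 + 0.83 + 1.04 + 0.25 + 0.63 + 0.36 + 1.29 = 5.67.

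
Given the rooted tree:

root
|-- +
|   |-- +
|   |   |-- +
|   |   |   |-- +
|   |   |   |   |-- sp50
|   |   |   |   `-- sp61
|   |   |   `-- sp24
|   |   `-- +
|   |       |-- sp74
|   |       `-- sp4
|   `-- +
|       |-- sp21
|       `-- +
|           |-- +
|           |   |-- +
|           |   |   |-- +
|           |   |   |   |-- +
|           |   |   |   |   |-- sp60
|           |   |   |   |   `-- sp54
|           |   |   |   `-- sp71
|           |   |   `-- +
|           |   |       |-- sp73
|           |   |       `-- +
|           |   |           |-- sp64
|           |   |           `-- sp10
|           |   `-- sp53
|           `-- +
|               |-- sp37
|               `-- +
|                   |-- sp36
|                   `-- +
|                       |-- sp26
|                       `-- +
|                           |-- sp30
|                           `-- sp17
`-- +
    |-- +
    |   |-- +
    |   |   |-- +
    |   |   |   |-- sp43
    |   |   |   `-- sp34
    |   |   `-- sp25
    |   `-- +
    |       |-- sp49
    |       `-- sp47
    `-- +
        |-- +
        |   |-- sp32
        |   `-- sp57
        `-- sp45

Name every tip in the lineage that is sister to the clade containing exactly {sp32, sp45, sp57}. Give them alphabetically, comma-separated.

sp25, sp34, sp43, sp47, sp49

The clade containing exactly {sp32, sp45, sp57} attaches to the tree at the node subtending ((((sp43,sp34),sp25),(sp49,sp47)),((sp32,sp57),sp45)).
The other lineage descending from that same node — the sister group — is (((sp43,sp34),sp25),(sp49,sp47)); its 5 tips in alphabetical order are the answer.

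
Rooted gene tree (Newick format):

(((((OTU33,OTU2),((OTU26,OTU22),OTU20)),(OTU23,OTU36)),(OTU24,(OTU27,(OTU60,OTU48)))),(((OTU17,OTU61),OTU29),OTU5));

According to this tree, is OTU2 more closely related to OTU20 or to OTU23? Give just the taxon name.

OTU20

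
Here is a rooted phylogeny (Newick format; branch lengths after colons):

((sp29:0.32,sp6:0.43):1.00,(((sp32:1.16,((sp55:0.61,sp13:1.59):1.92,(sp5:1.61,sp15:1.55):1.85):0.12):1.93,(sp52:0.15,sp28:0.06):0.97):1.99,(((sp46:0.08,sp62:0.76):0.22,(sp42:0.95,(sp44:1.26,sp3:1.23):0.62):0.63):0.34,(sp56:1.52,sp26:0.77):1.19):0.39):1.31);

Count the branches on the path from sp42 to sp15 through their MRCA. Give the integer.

The MRCA of sp42 and sp15 is the node subtending (((sp32,((sp55,sp13),(sp5,sp15))),(sp52,sp28)),(((sp46,sp62),(sp42,(sp44,sp3))),(sp56,sp26))).
From sp42 up to that node: 4 branches. From sp15 up to the same node: 5 branches. Total: 4 + 5 = 9.

9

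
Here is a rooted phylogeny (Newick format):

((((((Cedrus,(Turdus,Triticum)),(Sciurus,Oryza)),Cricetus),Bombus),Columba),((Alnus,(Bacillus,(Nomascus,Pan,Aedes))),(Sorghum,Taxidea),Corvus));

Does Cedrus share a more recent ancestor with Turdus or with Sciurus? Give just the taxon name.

Turdus

The MRCA of Cedrus and Turdus subtends (Cedrus,(Turdus,Triticum)) (3 taxa).
The MRCA of Cedrus and Sciurus subtends ((Cedrus,(Turdus,Triticum)),(Sciurus,Oryza)) (5 taxa).
The first is nested inside the second, so Cedrus shares a more recent common ancestor with Turdus.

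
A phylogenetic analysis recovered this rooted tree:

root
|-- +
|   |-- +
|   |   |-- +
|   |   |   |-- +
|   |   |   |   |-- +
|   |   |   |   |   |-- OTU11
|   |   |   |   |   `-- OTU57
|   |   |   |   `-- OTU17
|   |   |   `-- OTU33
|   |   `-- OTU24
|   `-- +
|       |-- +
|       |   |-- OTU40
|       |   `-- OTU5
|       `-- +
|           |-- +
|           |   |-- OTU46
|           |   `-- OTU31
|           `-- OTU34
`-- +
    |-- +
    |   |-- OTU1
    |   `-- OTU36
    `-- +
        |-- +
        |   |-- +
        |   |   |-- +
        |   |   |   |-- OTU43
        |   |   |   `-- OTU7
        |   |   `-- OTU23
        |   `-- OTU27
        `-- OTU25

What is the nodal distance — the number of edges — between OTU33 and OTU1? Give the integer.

7

The MRCA of OTU33 and OTU1 is the root of the tree.
From OTU33 up to that node: 4 branches. From OTU1 up to the same node: 3 branches. Total: 4 + 3 = 7.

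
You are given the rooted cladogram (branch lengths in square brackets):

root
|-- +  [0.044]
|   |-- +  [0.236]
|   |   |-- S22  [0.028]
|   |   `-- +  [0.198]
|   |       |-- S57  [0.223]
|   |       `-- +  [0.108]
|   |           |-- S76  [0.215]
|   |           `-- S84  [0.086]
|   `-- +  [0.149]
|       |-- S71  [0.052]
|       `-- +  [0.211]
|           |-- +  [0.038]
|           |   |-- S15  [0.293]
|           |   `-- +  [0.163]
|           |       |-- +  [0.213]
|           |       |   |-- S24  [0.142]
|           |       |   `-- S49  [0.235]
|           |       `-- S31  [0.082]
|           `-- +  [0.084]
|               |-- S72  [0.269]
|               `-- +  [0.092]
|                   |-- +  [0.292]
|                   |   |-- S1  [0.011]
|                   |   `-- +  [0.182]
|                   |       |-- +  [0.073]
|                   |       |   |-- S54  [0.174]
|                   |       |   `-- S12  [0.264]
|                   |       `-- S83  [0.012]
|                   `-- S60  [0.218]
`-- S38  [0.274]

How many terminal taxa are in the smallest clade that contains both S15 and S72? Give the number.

The MRCA of S15 and S72 is the node subtending ((S15,((S24,S49),S31)),(S72,((S1,((S54,S12),S83)),S60))).
That clade contains 10 terminal taxa: S1, S12, S15, S24, S31, S49, S54, S60, S72, S83.

10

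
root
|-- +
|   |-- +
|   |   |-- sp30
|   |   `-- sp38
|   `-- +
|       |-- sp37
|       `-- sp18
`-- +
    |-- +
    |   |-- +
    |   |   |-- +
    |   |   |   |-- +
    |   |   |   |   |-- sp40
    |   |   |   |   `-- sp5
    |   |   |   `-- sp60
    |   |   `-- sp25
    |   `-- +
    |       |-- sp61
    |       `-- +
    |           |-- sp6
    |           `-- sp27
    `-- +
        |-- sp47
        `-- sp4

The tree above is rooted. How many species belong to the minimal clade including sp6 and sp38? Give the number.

The MRCA of sp6 and sp38 is the root, so the clade is the entire tree.
That clade contains 13 terminal taxa: sp18, sp25, sp27, sp30, sp37, sp38, sp4, sp40, sp47, sp5, sp6, sp60, sp61.

13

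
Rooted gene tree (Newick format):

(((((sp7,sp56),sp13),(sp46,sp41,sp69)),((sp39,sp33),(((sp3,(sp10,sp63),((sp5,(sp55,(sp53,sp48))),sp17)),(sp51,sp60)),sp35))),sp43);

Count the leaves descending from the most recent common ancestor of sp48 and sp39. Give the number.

The MRCA of sp48 and sp39 is the node subtending ((sp39,sp33),(((sp3,(sp10,sp63),((sp5,(sp55,(sp53,sp48))),sp17)),(sp51,sp60)),sp35)).
That clade contains 13 terminal taxa: sp10, sp17, sp3, sp33, sp35, sp39, sp48, sp5, sp51, sp53, sp55, sp60, sp63.

13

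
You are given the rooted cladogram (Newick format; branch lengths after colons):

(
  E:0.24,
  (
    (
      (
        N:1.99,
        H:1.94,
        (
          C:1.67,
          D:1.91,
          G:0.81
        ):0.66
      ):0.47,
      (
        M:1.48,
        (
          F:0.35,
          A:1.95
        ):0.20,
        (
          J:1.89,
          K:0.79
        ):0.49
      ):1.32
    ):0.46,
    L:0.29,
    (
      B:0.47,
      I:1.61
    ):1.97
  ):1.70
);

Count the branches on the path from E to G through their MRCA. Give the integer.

The MRCA of E and G is the root of the tree.
From E up to that node: 1 branch. From G up to the same node: 5 branches. Total: 1 + 5 = 6.

6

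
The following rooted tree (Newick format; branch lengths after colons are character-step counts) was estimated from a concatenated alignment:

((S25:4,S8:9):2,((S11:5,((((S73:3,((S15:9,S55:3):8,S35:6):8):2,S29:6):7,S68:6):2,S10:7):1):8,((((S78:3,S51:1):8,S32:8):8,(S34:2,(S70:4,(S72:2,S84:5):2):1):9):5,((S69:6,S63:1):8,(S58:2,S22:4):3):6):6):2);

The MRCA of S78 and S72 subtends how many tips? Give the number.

7

The MRCA of S78 and S72 is the node subtending (((S78,S51),S32),(S34,(S70,(S72,S84)))).
That clade contains 7 terminal taxa: S32, S34, S51, S70, S72, S78, S84.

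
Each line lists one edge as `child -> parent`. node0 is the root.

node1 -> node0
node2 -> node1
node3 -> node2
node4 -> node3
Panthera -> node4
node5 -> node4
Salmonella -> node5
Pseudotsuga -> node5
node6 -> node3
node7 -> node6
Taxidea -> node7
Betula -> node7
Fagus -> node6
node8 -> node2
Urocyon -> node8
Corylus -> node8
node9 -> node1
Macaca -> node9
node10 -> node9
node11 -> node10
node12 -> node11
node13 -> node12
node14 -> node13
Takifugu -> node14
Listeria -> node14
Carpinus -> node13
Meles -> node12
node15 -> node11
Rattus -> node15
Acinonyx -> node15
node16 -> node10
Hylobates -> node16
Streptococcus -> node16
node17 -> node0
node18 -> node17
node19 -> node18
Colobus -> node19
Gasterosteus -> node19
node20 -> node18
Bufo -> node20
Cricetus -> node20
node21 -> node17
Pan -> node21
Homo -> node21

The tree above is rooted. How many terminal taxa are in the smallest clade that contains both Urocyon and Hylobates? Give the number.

17

The MRCA of Urocyon and Hylobates is the node subtending ((((Panthera,(Salmonella,Pseudotsuga)),((Taxidea,Betula),Fagus)),(Urocyon,Corylus)),(Macaca,(((((Takifugu,Listeria),Carpinus),Meles),(Rattus,Acinonyx)),(Hylobates,Streptococcus)))).
That clade contains 17 terminal taxa: Acinonyx, Betula, Carpinus, Corylus, Fagus, Hylobates, Listeria, Macaca, Meles, Panthera, Pseudotsuga, Rattus, Salmonella, Streptococcus, Takifugu, Taxidea, Urocyon.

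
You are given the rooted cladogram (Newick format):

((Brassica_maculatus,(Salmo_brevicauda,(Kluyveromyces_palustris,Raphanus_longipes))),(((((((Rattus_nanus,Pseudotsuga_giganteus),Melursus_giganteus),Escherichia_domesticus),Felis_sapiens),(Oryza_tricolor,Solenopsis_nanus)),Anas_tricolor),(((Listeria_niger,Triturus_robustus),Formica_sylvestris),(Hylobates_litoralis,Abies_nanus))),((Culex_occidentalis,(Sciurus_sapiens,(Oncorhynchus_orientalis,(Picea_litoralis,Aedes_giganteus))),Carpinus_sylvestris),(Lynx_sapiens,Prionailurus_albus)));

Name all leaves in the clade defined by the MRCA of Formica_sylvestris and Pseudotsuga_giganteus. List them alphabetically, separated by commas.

Abies_nanus, Anas_tricolor, Escherichia_domesticus, Felis_sapiens, Formica_sylvestris, Hylobates_litoralis, Listeria_niger, Melursus_giganteus, Oryza_tricolor, Pseudotsuga_giganteus, Rattus_nanus, Solenopsis_nanus, Triturus_robustus

Tracing Formica_sylvestris: it sits inside ((Listeria_niger,Triturus_robustus),Formica_sylvestris).
Tracing Pseudotsuga_giganteus: it sits inside (Rattus_nanus,Pseudotsuga_giganteus).
The smallest clade enclosing both is (((((((Rattus_nanus,Pseudotsuga_giganteus),Melursus_giganteus),Escherichia_domesticus),Felis_sapiens),(Oryza_tricolor,Solenopsis_nanus)),Anas_tricolor),(((Listeria_niger,Triturus_robustus),Formica_sylvestris),(Hylobates_litoralis,Abies_nanus))); the answer is its 13 terminal taxa in alphabetical order.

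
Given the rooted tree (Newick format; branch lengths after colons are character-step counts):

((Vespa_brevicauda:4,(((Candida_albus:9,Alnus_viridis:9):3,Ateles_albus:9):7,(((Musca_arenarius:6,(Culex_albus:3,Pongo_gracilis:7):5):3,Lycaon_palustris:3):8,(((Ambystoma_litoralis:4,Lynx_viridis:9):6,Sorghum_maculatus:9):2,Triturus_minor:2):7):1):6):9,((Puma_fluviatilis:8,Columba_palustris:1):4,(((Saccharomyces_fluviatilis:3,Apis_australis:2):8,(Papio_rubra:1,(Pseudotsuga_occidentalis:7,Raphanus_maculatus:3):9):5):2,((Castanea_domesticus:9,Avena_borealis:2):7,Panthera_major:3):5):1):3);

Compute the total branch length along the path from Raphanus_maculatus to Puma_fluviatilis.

32

The path runs Raphanus_maculatus → … → MRCA → … → Puma_fluviatilis; the MRCA is the node subtending ((Puma_fluviatilis,Columba_palustris),(((Saccharomyces_fluviatilis,Apis_australis),(Papio_rubra,(Pseudotsuga_occidentalis,Raphanus_maculatus))),((Castanea_domesticus,Avena_borealis),Panthera_major))).
Branch lengths along that path: 3 + 9 + 5 + 2 + 1 + 4 + 8 = 32.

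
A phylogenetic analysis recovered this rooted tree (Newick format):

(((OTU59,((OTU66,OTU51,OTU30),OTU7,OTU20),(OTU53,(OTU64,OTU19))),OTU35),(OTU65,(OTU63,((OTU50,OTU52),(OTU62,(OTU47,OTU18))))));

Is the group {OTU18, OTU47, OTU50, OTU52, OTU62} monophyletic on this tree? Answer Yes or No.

Yes

The most recent common ancestor of these taxa subtends ((OTU50,OTU52),(OTU62,(OTU47,OTU18))).
That clade has exactly 5 tips — every listed taxon and nothing else — so the group is monophyletic.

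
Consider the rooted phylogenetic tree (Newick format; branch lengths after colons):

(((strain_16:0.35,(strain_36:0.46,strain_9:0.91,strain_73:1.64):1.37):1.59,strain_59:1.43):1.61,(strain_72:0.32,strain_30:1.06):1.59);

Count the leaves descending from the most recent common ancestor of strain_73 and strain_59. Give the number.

5

The MRCA of strain_73 and strain_59 is the node subtending ((strain_16,(strain_36,strain_9,strain_73)),strain_59).
That clade contains 5 terminal taxa: strain_16, strain_36, strain_59, strain_73, strain_9.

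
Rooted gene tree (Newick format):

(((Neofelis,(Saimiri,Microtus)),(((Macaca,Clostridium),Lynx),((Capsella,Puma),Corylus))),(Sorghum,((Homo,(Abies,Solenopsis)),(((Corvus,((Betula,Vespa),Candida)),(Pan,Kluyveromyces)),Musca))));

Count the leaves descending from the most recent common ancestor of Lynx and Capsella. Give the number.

6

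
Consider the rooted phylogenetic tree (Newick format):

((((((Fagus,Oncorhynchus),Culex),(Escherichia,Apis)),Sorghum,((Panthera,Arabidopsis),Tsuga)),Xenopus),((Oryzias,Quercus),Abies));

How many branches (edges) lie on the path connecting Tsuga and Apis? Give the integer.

5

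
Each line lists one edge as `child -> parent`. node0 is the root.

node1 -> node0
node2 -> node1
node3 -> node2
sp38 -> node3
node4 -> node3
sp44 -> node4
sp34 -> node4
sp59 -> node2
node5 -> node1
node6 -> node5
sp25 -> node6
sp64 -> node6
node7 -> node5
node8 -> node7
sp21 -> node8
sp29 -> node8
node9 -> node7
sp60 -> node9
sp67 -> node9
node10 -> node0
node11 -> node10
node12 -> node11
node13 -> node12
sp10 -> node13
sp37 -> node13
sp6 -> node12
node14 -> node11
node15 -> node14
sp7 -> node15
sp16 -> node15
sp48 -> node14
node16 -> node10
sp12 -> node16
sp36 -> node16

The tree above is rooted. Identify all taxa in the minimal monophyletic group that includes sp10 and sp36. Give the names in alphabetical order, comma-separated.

sp10, sp12, sp16, sp36, sp37, sp48, sp6, sp7

Tracing sp10: it sits inside (sp10,sp37).
Tracing sp36: it sits inside (sp12,sp36).
The smallest clade enclosing both is ((((sp10,sp37),sp6),((sp7,sp16),sp48)),(sp12,sp36)); the answer is its 8 terminal taxa in alphabetical order.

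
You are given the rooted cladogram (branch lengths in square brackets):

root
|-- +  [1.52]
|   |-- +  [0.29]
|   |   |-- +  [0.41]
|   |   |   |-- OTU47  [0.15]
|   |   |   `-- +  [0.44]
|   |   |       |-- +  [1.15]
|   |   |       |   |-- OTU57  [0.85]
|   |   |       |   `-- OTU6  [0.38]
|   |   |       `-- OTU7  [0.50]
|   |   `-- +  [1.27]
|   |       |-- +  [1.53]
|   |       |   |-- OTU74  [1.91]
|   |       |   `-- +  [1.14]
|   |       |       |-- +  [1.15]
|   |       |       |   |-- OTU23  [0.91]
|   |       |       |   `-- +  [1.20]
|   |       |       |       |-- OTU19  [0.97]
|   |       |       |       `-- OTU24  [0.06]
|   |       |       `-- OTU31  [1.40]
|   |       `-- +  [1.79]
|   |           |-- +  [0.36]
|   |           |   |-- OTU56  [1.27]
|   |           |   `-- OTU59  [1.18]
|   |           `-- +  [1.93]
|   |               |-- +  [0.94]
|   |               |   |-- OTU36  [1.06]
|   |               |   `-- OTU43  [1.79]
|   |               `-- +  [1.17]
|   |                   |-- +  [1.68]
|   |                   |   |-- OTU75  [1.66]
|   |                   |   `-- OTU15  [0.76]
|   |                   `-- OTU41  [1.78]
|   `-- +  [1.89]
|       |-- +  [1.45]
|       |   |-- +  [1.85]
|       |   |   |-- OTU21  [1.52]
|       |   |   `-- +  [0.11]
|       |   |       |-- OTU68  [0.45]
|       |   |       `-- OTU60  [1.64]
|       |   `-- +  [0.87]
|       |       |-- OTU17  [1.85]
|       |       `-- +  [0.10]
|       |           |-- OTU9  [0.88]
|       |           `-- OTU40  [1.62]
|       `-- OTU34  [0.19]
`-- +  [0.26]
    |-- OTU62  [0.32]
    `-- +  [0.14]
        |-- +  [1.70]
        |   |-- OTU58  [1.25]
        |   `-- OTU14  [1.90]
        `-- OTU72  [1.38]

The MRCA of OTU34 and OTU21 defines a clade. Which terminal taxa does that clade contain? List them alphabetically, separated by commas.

OTU17, OTU21, OTU34, OTU40, OTU60, OTU68, OTU9

Tracing OTU34: it sits inside (((OTU21,(OTU68,OTU60)),(OTU17,(OTU9,OTU40))),OTU34).
Tracing OTU21: it sits inside (OTU21,(OTU68,OTU60)).
The smallest clade enclosing both is (((OTU21,(OTU68,OTU60)),(OTU17,(OTU9,OTU40))),OTU34); the answer is its 7 terminal taxa in alphabetical order.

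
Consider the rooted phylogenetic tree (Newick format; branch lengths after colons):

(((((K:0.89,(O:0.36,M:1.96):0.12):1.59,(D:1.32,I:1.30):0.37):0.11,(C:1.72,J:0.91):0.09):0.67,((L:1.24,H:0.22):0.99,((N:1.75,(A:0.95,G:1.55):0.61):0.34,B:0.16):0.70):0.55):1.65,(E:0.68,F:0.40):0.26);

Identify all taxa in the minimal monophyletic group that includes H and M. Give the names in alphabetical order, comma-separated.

Tracing H: it sits inside (L,H).
Tracing M: it sits inside (O,M).
The smallest clade enclosing both is ((((K,(O,M)),(D,I)),(C,J)),((L,H),((N,(A,G)),B))); the answer is its 13 terminal taxa in alphabetical order.

A, B, C, D, G, H, I, J, K, L, M, N, O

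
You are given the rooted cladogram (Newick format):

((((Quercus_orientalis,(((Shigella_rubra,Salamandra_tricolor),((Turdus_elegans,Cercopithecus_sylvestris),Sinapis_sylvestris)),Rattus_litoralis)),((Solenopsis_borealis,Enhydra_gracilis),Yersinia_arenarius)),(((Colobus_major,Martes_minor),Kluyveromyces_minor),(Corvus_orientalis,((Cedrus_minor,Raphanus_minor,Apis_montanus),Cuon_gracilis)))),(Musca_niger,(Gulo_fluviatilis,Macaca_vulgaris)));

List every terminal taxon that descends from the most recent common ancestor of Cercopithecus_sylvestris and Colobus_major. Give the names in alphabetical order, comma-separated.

Tracing Cercopithecus_sylvestris: it sits inside (Turdus_elegans,Cercopithecus_sylvestris).
Tracing Colobus_major: it sits inside (Colobus_major,Martes_minor).
The smallest clade enclosing both is (((Quercus_orientalis,(((Shigella_rubra,Salamandra_tricolor),((Turdus_elegans,Cercopithecus_sylvestris),Sinapis_sylvestris)),Rattus_litoralis)),((Solenopsis_borealis,Enhydra_gracilis),Yersinia_arenarius)),(((Colobus_major,Martes_minor),Kluyveromyces_minor),(Corvus_orientalis,((Cedrus_minor,Raphanus_minor,Apis_montanus),Cuon_gracilis)))); the answer is its 18 terminal taxa in alphabetical order.

Apis_montanus, Cedrus_minor, Cercopithecus_sylvestris, Colobus_major, Corvus_orientalis, Cuon_gracilis, Enhydra_gracilis, Kluyveromyces_minor, Martes_minor, Quercus_orientalis, Raphanus_minor, Rattus_litoralis, Salamandra_tricolor, Shigella_rubra, Sinapis_sylvestris, Solenopsis_borealis, Turdus_elegans, Yersinia_arenarius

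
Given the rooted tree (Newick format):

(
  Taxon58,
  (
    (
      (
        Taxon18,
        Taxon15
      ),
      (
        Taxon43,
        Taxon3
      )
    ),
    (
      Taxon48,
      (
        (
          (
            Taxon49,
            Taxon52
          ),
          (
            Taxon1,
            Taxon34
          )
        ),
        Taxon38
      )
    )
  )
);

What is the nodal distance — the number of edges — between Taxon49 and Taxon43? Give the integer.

8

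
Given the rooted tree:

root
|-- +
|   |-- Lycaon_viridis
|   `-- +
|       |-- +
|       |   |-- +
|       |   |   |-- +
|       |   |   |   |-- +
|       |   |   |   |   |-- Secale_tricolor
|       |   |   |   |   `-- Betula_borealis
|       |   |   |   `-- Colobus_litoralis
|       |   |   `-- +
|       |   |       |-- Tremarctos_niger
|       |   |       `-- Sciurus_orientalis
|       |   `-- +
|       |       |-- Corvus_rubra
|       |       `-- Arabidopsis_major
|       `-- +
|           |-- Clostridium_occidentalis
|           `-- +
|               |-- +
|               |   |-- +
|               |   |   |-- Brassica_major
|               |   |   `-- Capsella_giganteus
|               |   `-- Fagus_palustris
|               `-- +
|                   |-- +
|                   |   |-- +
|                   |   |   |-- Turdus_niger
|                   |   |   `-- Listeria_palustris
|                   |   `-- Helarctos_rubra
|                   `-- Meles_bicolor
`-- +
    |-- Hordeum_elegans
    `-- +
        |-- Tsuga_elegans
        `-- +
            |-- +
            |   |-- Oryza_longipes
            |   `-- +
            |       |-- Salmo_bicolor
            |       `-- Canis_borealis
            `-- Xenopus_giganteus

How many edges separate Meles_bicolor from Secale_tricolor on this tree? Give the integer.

9

The MRCA of Meles_bicolor and Secale_tricolor is the node subtending (((((Secale_tricolor,Betula_borealis),Colobus_litoralis),(Tremarctos_niger,Sciurus_orientalis)),(Corvus_rubra,Arabidopsis_major)),(Clostridium_occidentalis,(((Brassica_major,Capsella_giganteus),Fagus_palustris),(((Turdus_niger,Listeria_palustris),Helarctos_rubra),Meles_bicolor)))).
From Meles_bicolor up to that node: 4 branches. From Secale_tricolor up to the same node: 5 branches. Total: 4 + 5 = 9.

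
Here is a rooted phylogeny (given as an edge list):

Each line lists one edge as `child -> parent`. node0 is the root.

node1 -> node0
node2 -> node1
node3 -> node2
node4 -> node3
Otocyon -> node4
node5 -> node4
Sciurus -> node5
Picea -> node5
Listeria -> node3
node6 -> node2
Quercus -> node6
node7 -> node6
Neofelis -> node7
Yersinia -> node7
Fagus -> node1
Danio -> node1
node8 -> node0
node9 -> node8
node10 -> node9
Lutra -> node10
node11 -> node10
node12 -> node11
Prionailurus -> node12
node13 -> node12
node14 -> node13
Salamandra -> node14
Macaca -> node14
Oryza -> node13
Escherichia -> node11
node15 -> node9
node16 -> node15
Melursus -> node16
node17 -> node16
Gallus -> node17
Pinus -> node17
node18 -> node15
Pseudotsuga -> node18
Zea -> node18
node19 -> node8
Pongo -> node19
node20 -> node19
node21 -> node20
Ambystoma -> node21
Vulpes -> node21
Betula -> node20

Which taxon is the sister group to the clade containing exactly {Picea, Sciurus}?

Otocyon

The clade containing exactly {Picea, Sciurus} attaches to the tree at the node subtending (Otocyon,(Sciurus,Picea)).
The other lineage descending from that same node — the sister group — is the single tip Otocyon.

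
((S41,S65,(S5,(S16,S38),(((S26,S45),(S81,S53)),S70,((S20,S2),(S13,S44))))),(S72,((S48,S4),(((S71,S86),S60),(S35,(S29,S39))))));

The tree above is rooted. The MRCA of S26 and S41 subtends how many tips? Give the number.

14

The MRCA of S26 and S41 is the node subtending (S41,S65,(S5,(S16,S38),(((S26,S45),(S81,S53)),S70,((S20,S2),(S13,S44))))).
That clade contains 14 terminal taxa: S13, S16, S2, S20, S26, S38, S41, S44, S45, S5, S53, S65, S70, S81.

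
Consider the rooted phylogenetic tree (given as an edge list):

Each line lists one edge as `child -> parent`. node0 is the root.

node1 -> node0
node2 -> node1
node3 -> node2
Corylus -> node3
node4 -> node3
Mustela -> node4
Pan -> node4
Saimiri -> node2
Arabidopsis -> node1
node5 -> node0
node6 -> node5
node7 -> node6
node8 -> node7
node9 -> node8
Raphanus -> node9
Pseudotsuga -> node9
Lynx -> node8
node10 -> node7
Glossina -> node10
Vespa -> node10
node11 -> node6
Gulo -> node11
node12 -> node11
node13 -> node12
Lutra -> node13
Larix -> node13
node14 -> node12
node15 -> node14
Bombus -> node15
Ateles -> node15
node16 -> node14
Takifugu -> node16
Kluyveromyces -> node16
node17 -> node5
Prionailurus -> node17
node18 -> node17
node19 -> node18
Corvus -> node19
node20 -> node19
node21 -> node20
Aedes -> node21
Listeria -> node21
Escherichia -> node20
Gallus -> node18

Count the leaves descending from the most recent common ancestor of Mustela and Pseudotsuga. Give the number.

23

The MRCA of Mustela and Pseudotsuga is the root, so the clade is the entire tree.
That clade contains 23 terminal taxa: Aedes, Arabidopsis, Ateles, Bombus, Corvus, Corylus, Escherichia, Gallus, Glossina, Gulo, Kluyveromyces, Larix, Listeria, Lutra, Lynx, Mustela, Pan, Prionailurus, Pseudotsuga, Raphanus, Saimiri, Takifugu, Vespa.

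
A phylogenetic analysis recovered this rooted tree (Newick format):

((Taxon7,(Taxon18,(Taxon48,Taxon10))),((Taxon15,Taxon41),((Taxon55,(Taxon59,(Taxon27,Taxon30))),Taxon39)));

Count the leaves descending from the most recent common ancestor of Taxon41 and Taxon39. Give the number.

7

The MRCA of Taxon41 and Taxon39 is the node subtending ((Taxon15,Taxon41),((Taxon55,(Taxon59,(Taxon27,Taxon30))),Taxon39)).
That clade contains 7 terminal taxa: Taxon15, Taxon27, Taxon30, Taxon39, Taxon41, Taxon55, Taxon59.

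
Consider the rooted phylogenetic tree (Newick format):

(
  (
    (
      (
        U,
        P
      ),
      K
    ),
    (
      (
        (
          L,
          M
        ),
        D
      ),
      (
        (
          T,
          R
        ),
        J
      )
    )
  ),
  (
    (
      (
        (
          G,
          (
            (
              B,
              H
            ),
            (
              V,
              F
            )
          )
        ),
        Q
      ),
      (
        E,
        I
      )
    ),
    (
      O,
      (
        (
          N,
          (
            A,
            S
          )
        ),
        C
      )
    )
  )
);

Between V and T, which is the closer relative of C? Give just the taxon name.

The MRCA of C and V subtends ((((G,((B,H),(V,F))),Q),(E,I)),(O,((N,(A,S)),C))) (13 taxa).
The MRCA of C and T is the root, subtending the entire tree (22 taxa).
The first is nested inside the second, so C shares a more recent common ancestor with V.

V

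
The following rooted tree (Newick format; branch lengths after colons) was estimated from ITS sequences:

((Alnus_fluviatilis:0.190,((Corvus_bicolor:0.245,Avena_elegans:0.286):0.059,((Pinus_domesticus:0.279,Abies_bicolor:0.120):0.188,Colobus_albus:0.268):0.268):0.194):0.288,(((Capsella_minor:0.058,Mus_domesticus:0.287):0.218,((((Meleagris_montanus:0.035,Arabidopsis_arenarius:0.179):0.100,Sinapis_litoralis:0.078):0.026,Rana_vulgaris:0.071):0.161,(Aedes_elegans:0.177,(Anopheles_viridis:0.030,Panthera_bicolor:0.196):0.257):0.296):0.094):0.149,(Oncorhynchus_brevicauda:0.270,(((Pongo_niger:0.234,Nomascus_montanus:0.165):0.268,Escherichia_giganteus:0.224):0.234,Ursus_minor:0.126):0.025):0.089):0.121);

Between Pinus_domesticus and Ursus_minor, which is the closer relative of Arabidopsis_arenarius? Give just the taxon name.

Ursus_minor

The MRCA of Arabidopsis_arenarius and Ursus_minor subtends (((Capsella_minor,Mus_domesticus),((((Meleagris_montanus,Arabidopsis_arenarius),Sinapis_litoralis),Rana_vulgaris),(Aedes_elegans,(Anopheles_viridis,Panthera_bicolor)))),(Oncorhynchus_brevicauda,(((Pongo_niger,Nomascus_montanus),Escherichia_giganteus),Ursus_minor))) (14 taxa).
The MRCA of Arabidopsis_arenarius and Pinus_domesticus is the root, subtending the entire tree (20 taxa).
The first is nested inside the second, so Arabidopsis_arenarius shares a more recent common ancestor with Ursus_minor.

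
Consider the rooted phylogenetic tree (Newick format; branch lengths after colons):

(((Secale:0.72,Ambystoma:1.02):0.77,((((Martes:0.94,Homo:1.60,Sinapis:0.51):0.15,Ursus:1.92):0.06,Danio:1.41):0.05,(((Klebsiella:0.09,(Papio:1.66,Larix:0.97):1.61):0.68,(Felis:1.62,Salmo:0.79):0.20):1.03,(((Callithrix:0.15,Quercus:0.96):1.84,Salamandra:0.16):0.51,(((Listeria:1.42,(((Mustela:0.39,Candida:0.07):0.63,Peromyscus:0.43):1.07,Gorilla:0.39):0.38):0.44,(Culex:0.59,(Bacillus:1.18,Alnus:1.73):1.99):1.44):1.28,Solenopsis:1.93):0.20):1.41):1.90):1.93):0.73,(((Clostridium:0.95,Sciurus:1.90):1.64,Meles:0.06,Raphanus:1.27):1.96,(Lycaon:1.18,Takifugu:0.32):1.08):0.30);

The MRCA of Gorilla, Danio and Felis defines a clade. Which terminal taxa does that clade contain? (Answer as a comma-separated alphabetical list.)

Tracing Gorilla: it sits inside (((Mustela,Candida),Peromyscus),Gorilla).
Tracing Danio: it sits inside (((Martes,Homo,Sinapis),Ursus),Danio).
Tracing Felis: it sits inside (Felis,Salmo).
The smallest clade enclosing all 3 is ((((Martes,Homo,Sinapis),Ursus),Danio),(((Klebsiella,(Papio,Larix)),(Felis,Salmo)),(((Callithrix,Quercus),Salamandra),(((Listeria,(((Mustela,Candida),Peromyscus),Gorilla)),(Culex,(Bacillus,Alnus))),Solenopsis)))); the answer is its 22 terminal taxa in alphabetical order.

Alnus, Bacillus, Callithrix, Candida, Culex, Danio, Felis, Gorilla, Homo, Klebsiella, Larix, Listeria, Martes, Mustela, Papio, Peromyscus, Quercus, Salamandra, Salmo, Sinapis, Solenopsis, Ursus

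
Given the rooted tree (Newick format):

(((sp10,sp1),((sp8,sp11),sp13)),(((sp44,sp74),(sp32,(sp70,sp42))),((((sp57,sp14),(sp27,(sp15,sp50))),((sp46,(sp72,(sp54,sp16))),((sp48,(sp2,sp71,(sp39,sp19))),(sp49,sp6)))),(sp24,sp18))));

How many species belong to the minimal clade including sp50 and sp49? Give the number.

The MRCA of sp50 and sp49 is the node subtending (((sp57,sp14),(sp27,(sp15,sp50))),((sp46,(sp72,(sp54,sp16))),((sp48,(sp2,sp71,(sp39,sp19))),(sp49,sp6)))).
That clade contains 16 terminal taxa: sp14, sp15, sp16, sp19, sp2, sp27, sp39, sp46, sp48, sp49, sp50, sp54, sp57, sp6, sp71, sp72.

16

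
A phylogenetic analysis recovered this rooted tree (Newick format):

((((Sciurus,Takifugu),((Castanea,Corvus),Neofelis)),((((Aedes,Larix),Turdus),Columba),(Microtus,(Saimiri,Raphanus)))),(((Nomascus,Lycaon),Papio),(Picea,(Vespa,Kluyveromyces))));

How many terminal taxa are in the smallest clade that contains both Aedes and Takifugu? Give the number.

The MRCA of Aedes and Takifugu is the node subtending (((Sciurus,Takifugu),((Castanea,Corvus),Neofelis)),((((Aedes,Larix),Turdus),Columba),(Microtus,(Saimiri,Raphanus)))).
That clade contains 12 terminal taxa: Aedes, Castanea, Columba, Corvus, Larix, Microtus, Neofelis, Raphanus, Saimiri, Sciurus, Takifugu, Turdus.

12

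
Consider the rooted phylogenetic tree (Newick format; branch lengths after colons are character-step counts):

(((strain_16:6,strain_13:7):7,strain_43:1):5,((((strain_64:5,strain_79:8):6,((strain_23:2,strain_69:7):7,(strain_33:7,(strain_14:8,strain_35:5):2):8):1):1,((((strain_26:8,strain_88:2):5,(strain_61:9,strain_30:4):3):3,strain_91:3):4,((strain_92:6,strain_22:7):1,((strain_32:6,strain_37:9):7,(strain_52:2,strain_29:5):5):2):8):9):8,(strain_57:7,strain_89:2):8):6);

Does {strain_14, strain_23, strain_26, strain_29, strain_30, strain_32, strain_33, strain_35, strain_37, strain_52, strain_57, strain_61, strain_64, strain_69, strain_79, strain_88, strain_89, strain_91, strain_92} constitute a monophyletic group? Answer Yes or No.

The MRCA of the listed taxa subtends ((((strain_64,strain_79),((strain_23,strain_69),(strain_33,(strain_14,strain_35)))),((((strain_26,strain_88),(strain_61,strain_30)),strain_91),((strain_92,strain_22),((strain_32,strain_37),(strain_52,strain_29))))),(strain_57,strain_89)).
That clade also contains strain_22, which is not in the proposed group, so the group is not monophyletic.

No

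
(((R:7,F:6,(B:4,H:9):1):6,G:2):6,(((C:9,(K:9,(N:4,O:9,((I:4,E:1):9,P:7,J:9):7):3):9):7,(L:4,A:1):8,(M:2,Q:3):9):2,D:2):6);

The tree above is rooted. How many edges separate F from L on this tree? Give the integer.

7

The MRCA of F and L is the root of the tree.
From F up to that node: 3 branches. From L up to the same node: 4 branches. Total: 3 + 4 = 7.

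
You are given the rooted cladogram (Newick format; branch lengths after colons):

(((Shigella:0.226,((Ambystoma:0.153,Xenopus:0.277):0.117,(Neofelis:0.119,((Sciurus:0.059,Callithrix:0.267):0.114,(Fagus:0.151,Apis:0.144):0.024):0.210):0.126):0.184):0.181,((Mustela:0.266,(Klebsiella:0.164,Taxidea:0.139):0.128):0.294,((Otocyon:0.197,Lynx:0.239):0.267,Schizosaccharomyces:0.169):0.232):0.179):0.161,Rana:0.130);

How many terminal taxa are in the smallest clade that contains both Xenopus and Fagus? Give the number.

7

The MRCA of Xenopus and Fagus is the node subtending ((Ambystoma,Xenopus),(Neofelis,((Sciurus,Callithrix),(Fagus,Apis)))).
That clade contains 7 terminal taxa: Ambystoma, Apis, Callithrix, Fagus, Neofelis, Sciurus, Xenopus.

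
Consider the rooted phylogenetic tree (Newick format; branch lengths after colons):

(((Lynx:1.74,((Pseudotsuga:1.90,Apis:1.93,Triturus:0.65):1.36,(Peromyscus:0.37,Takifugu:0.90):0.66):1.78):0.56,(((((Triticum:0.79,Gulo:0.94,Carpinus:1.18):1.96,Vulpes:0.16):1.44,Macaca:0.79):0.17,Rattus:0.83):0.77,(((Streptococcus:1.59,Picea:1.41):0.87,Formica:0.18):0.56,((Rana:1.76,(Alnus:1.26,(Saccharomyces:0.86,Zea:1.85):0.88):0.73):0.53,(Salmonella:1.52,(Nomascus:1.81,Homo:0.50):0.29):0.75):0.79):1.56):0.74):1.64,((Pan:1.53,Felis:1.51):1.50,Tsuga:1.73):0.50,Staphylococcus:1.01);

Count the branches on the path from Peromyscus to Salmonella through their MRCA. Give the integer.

The MRCA of Peromyscus and Salmonella is the node subtending ((Lynx,((Pseudotsuga,Apis,Triturus),(Peromyscus,Takifugu))),(((((Triticum,Gulo,Carpinus),Vulpes),Macaca),Rattus),(((Streptococcus,Picea),Formica),((Rana,(Alnus,(Saccharomyces,Zea))),(Salmonella,(Nomascus,Homo)))))).
From Peromyscus up to that node: 4 branches. From Salmonella up to the same node: 5 branches. Total: 4 + 5 = 9.

9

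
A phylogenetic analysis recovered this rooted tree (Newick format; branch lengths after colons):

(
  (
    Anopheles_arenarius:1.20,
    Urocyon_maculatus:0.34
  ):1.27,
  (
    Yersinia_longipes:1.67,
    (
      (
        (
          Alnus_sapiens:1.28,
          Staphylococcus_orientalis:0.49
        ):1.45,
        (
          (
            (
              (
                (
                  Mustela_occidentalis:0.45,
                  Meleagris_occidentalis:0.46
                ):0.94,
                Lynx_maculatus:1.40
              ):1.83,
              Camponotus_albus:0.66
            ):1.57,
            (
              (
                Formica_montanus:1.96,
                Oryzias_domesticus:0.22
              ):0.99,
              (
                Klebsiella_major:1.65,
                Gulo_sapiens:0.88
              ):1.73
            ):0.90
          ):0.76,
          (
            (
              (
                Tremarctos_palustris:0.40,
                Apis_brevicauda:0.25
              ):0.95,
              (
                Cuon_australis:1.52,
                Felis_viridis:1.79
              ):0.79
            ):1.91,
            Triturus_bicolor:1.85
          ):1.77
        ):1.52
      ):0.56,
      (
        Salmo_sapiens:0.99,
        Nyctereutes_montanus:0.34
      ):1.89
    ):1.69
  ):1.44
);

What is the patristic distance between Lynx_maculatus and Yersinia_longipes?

The path runs Lynx_maculatus → … → MRCA → … → Yersinia_longipes; the MRCA is the node subtending (Yersinia_longipes,(((Alnus_sapiens,Staphylococcus_orientalis),(((((Mustela_occidentalis,Meleagris_occidentalis),Lynx_maculatus),Camponotus_albus),((Formica_montanus,Oryzias_domesticus),(Klebsiella_major,Gulo_sapiens))),(((Tremarctos_palustris,Apis_brevicauda),(Cuon_australis,Felis_viridis)),Triturus_bicolor))),(Salmo_sapiens,Nyctereutes_montanus))).
Branch lengths along that path: 1.40 + 1.83 + 1.57 + 0.76 + 1.52 + 0.56 + 1.69 + 1.67 = 11.00.

11.00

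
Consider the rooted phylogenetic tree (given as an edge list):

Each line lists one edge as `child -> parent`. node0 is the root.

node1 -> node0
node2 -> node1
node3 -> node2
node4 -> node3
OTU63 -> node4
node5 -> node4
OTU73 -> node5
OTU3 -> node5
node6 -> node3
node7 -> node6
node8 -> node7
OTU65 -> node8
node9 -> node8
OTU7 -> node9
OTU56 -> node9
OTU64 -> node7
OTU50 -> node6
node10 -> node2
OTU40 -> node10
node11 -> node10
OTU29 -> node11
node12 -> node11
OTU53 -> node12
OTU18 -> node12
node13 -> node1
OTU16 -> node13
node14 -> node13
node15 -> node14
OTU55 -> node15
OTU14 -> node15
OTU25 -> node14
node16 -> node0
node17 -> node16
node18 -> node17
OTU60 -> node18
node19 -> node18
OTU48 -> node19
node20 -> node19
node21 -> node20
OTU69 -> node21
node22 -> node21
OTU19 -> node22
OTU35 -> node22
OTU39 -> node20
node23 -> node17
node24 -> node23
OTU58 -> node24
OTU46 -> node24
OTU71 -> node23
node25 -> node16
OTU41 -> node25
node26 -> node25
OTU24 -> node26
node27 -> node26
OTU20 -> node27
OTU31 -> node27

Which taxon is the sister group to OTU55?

OTU55 attaches to the tree at the node subtending (OTU55,OTU14).
The other lineage descending from that same node — the sister group — is the single tip OTU14.

OTU14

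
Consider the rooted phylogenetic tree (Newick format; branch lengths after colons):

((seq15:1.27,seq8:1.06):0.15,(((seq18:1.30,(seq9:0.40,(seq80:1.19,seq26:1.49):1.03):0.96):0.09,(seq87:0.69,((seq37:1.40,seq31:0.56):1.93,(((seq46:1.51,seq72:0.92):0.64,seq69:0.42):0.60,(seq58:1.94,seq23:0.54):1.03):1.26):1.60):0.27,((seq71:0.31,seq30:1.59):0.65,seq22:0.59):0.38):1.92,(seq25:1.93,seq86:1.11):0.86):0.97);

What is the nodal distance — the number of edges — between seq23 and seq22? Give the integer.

The MRCA of seq23 and seq22 is the node subtending ((seq18,(seq9,(seq80,seq26))),(seq87,((seq37,seq31),(((seq46,seq72),seq69),(seq58,seq23)))),((seq71,seq30),seq22)).
From seq23 up to that node: 5 branches. From seq22 up to the same node: 2 branches. Total: 5 + 2 = 7.

7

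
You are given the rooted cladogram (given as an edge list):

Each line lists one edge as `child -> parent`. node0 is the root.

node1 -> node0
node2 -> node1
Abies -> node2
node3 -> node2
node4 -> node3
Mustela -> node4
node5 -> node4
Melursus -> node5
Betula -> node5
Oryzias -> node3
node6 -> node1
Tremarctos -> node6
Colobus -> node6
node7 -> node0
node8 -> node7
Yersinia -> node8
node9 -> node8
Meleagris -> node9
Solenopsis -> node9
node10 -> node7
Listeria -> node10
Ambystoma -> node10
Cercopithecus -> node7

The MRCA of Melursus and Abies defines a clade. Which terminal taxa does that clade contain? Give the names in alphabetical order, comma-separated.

Tracing Melursus: it sits inside (Melursus,Betula).
Tracing Abies: it sits inside (Abies,((Mustela,(Melursus,Betula)),Oryzias)).
The smallest clade enclosing both is (Abies,((Mustela,(Melursus,Betula)),Oryzias)); the answer is its 5 terminal taxa in alphabetical order.

Abies, Betula, Melursus, Mustela, Oryzias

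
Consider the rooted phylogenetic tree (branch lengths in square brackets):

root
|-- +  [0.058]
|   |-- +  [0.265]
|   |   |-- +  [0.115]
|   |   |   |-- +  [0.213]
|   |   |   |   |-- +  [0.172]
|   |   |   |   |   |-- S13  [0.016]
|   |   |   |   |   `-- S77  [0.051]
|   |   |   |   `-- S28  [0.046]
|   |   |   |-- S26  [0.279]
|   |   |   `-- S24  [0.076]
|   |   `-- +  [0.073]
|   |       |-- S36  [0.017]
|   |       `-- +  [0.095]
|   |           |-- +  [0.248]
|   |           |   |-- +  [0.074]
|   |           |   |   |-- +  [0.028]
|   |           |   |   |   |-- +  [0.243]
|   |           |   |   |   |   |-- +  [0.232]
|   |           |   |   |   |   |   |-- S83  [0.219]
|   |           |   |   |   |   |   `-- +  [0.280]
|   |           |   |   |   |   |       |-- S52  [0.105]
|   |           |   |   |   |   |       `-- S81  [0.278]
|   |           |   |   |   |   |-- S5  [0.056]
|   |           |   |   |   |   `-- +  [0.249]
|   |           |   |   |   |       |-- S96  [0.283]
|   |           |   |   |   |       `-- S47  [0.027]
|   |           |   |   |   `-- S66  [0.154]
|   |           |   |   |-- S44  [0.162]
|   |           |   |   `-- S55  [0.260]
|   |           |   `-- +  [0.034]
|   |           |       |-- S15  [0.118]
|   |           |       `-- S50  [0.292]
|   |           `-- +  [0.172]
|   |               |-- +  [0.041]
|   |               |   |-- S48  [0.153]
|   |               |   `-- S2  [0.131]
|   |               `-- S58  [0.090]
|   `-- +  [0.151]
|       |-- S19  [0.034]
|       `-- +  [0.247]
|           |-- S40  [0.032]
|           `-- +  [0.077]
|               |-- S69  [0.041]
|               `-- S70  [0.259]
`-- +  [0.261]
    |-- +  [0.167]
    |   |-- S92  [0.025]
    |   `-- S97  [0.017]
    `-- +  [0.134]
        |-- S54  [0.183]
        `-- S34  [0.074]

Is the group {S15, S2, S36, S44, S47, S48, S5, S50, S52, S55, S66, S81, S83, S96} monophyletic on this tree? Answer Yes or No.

No

The MRCA of the listed taxa subtends (S36,((((((S83,(S52,S81)),S5,(S96,S47)),S66),S44,S55),(S15,S50)),((S48,S2),S58))).
That clade also contains S58, which is not in the proposed group, so the group is not monophyletic.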